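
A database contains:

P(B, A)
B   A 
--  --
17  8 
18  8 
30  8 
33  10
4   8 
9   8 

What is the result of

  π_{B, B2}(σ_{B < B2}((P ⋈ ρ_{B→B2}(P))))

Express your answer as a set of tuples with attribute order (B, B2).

ρ[B→B2]: schema becomes (B2, A); tuples unchanged.
Joining P and ρ_{B→B2}(P) on A yields {(17, 8, 17), (17, 8, 18), (17, 8, 30), (17, 8, 4), (17, 8, 9), (18, 8, 17), (18, 8, 18), (18, 8, 30), (18, 8, 4), (18, 8, 9), (30, 8, 17), (30, 8, 18), (30, 8, 30), (30, 8, 4), (30, 8, 9), (33, 10, 33), (4, 8, 17), (4, 8, 18), (4, 8, 30), (4, 8, 4), (4, 8, 9), (9, 8, 17), (9, 8, 18), (9, 8, 30), (9, 8, 4), (9, 8, 9)}.
Apply σ_{B < B2}; surviving tuples: {(17, 8, 18), (17, 8, 30), (18, 8, 30), (4, 8, 17), (4, 8, 18), (4, 8, 30), (4, 8, 9), (9, 8, 17), (9, 8, 18), (9, 8, 30)}
π_{B, B2} gives {(17, 18), (17, 30), (18, 30), (4, 17), (4, 18), (4, 30), (4, 9), (9, 17), (9, 18), (9, 30)}.

{(17, 18), (17, 30), (18, 30), (4, 17), (4, 18), (4, 30), (4, 9), (9, 17), (9, 18), (9, 30)}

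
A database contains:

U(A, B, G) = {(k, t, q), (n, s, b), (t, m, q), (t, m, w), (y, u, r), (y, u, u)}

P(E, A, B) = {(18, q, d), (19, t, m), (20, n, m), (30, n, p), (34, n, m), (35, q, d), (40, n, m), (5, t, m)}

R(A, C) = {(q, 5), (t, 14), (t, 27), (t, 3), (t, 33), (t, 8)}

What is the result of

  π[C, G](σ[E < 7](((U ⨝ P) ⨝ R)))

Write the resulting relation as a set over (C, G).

{(14, q), (14, w), (27, q), (27, w), (3, q), (3, w), (33, q), (33, w), (8, q), (8, w)}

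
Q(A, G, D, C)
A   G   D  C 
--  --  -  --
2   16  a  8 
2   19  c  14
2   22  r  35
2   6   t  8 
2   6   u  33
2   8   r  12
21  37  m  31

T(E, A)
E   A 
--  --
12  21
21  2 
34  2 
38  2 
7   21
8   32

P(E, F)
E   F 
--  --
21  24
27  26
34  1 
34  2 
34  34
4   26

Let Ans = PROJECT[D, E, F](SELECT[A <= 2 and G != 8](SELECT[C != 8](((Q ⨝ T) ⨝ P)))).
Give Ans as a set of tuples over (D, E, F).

{(c, 21, 24), (c, 34, 1), (c, 34, 2), (c, 34, 34), (r, 21, 24), (r, 34, 1), (r, 34, 2), (r, 34, 34), (u, 21, 24), (u, 34, 1), (u, 34, 2), (u, 34, 34)}

Natural join on A: {(2, 16, a, 8, 21), (2, 16, a, 8, 34), (2, 16, a, 8, 38), (2, 19, c, 14, 21), (2, 19, c, 14, 34), (2, 19, c, 14, 38), (2, 22, r, 35, 21), (2, 22, r, 35, 34), (2, 22, r, 35, 38), (2, 6, t, 8, 21), (2, 6, t, 8, 34), (2, 6, t, 8, 38), (2, 6, u, 33, 21), (2, 6, u, 33, 34), (2, 6, u, 33, 38), (2, 8, r, 12, 21), (2, 8, r, 12, 34), (2, 8, r, 12, 38), (21, 37, m, 31, 12), (21, 37, m, 31, 7)}
Natural join on E: {(2, 16, a, 8, 21, 24), (2, 16, a, 8, 34, 1), (2, 16, a, 8, 34, 2), (2, 16, a, 8, 34, 34), (2, 19, c, 14, 21, 24), (2, 19, c, 14, 34, 1), (2, 19, c, 14, 34, 2), (2, 19, c, 14, 34, 34), (2, 22, r, 35, 21, 24), (2, 22, r, 35, 34, 1), (2, 22, r, 35, 34, 2), (2, 22, r, 35, 34, 34), (2, 6, t, 8, 21, 24), (2, 6, t, 8, 34, 1), (2, 6, t, 8, 34, 2), (2, 6, t, 8, 34, 34), (2, 6, u, 33, 21, 24), (2, 6, u, 33, 34, 1), (2, 6, u, 33, 34, 2), (2, 6, u, 33, 34, 34), (2, 8, r, 12, 21, 24), (2, 8, r, 12, 34, 1), (2, 8, r, 12, 34, 2), (2, 8, r, 12, 34, 34)}
Selection C != 8: {(2, 19, c, 14, 21, 24), (2, 19, c, 14, 34, 1), (2, 19, c, 14, 34, 2), (2, 19, c, 14, 34, 34), (2, 22, r, 35, 21, 24), (2, 22, r, 35, 34, 1), (2, 22, r, 35, 34, 2), (2, 22, r, 35, 34, 34), (2, 6, u, 33, 21, 24), (2, 6, u, 33, 34, 1), (2, 6, u, 33, 34, 2), (2, 6, u, 33, 34, 34), (2, 8, r, 12, 21, 24), (2, 8, r, 12, 34, 1), (2, 8, r, 12, 34, 2), (2, 8, r, 12, 34, 34)}
Selection A <= 2 and G != 8: {(2, 19, c, 14, 21, 24), (2, 19, c, 14, 34, 1), (2, 19, c, 14, 34, 2), (2, 19, c, 14, 34, 34), (2, 22, r, 35, 21, 24), (2, 22, r, 35, 34, 1), (2, 22, r, 35, 34, 2), (2, 22, r, 35, 34, 34), (2, 6, u, 33, 21, 24), (2, 6, u, 33, 34, 1), (2, 6, u, 33, 34, 2), (2, 6, u, 33, 34, 34)}
Projecting to D, E, F: {(c, 21, 24), (c, 34, 1), (c, 34, 2), (c, 34, 34), (r, 21, 24), (r, 34, 1), (r, 34, 2), (r, 34, 34), (u, 21, 24), (u, 34, 1), (u, 34, 2), (u, 34, 34)}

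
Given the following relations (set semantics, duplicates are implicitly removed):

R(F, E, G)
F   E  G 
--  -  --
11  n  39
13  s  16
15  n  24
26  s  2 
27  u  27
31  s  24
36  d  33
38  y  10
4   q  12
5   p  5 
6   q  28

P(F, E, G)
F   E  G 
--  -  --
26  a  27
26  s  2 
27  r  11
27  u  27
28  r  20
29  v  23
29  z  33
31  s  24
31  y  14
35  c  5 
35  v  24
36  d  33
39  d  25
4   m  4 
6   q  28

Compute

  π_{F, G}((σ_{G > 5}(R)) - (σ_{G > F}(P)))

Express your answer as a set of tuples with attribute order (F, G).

{(11, 39), (13, 16), (15, 24), (27, 27), (31, 24), (36, 33), (38, 10), (4, 12)}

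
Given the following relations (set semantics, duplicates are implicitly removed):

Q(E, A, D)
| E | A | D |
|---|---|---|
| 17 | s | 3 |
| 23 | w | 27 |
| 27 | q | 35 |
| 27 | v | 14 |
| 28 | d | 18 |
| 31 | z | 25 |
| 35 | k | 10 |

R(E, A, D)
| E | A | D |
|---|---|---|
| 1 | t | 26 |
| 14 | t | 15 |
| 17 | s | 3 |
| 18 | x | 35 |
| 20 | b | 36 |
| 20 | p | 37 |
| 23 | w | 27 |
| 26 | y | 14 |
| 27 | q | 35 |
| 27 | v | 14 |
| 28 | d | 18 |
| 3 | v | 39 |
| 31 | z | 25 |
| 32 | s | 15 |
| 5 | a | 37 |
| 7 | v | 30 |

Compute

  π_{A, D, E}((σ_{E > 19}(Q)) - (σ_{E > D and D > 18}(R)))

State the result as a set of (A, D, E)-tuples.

{(d, 18, 28), (k, 10, 35), (q, 35, 27), (v, 14, 27), (w, 27, 23)}

Selection E > 19: {(23, w, 27), (27, q, 35), (27, v, 14), (28, d, 18), (31, z, 25), (35, k, 10)}
Selection E > D and D > 18: {(31, z, 25)}
Taking the difference: {(23, w, 27), (27, q, 35), (27, v, 14), (28, d, 18), (35, k, 10)}
Projecting to A, D, E: {(d, 18, 28), (k, 10, 35), (q, 35, 27), (v, 14, 27), (w, 27, 23)}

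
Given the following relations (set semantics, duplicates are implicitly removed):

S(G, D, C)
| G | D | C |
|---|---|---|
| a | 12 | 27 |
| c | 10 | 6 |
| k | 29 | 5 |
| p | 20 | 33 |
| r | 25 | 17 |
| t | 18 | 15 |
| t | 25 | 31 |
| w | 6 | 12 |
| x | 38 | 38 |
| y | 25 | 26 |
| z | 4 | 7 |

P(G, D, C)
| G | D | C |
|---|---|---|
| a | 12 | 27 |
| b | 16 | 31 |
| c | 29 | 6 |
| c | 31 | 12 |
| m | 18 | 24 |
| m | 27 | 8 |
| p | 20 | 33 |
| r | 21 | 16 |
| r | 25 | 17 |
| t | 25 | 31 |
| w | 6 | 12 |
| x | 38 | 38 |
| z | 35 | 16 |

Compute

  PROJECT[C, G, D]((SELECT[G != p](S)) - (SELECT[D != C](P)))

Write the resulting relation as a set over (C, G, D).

σ[G != p]: keep tuples satisfying G != p → {(a, 12, 27), (c, 10, 6), (k, 29, 5), (r, 25, 17), (t, 18, 15), (t, 25, 31), (w, 6, 12), (x, 38, 38), (y, 25, 26), (z, 4, 7)}
σ[D != C]: keep tuples satisfying D != C → {(a, 12, 27), (b, 16, 31), (c, 29, 6), (c, 31, 12), (m, 18, 24), (m, 27, 8), (p, 20, 33), (r, 21, 16), (r, 25, 17), (t, 25, 31), (w, 6, 12), (z, 35, 16)}
Set difference of the two operands is {(c, 10, 6), (k, 29, 5), (t, 18, 15), (x, 38, 38), (y, 25, 26), (z, 4, 7)}.
π[C, G, D]: project onto (C, G, D) → {(15, t, 18), (26, y, 25), (38, x, 38), (5, k, 29), (6, c, 10), (7, z, 4)}

{(15, t, 18), (26, y, 25), (38, x, 38), (5, k, 29), (6, c, 10), (7, z, 4)}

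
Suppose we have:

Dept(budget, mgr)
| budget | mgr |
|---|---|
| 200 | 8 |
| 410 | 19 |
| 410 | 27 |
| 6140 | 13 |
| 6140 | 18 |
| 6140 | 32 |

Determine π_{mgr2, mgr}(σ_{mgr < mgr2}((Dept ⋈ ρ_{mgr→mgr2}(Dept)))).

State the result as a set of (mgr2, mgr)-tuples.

{(18, 13), (27, 19), (32, 13), (32, 18)}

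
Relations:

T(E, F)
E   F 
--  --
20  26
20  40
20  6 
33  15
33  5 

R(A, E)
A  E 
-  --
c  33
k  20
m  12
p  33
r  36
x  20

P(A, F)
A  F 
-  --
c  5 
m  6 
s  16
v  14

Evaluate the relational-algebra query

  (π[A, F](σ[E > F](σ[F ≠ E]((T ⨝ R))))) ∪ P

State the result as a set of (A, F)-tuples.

Natural join on E: {(20, 26, k), (20, 26, x), (20, 40, k), (20, 40, x), (20, 6, k), (20, 6, x), (33, 15, c), (33, 15, p), (33, 5, c), (33, 5, p)}
Filtering on F ≠ E leaves {(20, 26, k), (20, 26, x), (20, 40, k), (20, 40, x), (20, 6, k), (20, 6, x), (33, 15, c), (33, 15, p), (33, 5, c), (33, 5, p)}.
Filtering on E > F leaves {(20, 6, k), (20, 6, x), (33, 15, c), (33, 15, p), (33, 5, c), (33, 5, p)}.
π[A, F]: project onto (A, F) → {(c, 15), (c, 5), (k, 6), (p, 15), (p, 5), (x, 6)}
Set union of the two operands is {(c, 15), (c, 5), (k, 6), (m, 6), (p, 15), (p, 5), (s, 16), (v, 14), (x, 6)}.

{(c, 15), (c, 5), (k, 6), (m, 6), (p, 15), (p, 5), (s, 16), (v, 14), (x, 6)}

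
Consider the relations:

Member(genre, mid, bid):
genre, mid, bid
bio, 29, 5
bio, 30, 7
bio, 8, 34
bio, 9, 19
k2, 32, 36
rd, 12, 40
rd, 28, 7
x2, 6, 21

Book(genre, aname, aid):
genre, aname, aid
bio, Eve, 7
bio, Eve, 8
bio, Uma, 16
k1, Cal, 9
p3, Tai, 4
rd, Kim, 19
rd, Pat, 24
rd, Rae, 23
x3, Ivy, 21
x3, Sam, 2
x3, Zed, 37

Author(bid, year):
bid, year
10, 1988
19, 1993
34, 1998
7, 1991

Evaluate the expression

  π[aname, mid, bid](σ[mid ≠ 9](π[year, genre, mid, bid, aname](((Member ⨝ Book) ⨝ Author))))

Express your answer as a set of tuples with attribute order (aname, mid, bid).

{(Eve, 30, 7), (Eve, 8, 34), (Kim, 28, 7), (Pat, 28, 7), (Rae, 28, 7), (Uma, 30, 7), (Uma, 8, 34)}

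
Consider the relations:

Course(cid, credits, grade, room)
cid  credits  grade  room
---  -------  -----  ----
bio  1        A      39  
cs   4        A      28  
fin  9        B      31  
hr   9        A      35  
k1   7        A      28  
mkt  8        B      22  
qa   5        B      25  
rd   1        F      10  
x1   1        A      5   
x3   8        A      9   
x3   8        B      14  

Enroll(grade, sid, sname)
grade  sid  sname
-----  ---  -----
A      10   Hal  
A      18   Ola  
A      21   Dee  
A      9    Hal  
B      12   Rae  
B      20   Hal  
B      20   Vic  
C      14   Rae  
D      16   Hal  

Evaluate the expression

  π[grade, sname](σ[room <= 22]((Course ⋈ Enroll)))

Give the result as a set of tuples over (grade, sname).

{(A, Dee), (A, Hal), (A, Ola), (B, Hal), (B, Rae), (B, Vic)}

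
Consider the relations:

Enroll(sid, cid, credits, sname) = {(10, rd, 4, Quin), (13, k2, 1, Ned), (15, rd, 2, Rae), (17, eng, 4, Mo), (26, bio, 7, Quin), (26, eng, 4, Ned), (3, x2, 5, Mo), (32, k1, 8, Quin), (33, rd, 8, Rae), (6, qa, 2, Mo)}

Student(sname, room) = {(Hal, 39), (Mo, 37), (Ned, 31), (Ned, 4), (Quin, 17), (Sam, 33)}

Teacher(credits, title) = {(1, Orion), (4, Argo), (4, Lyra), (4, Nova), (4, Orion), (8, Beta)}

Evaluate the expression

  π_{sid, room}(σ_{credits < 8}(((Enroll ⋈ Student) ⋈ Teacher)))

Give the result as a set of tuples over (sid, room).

Natural join on sname: {(10, rd, 4, Quin, 17), (13, k2, 1, Ned, 31), (13, k2, 1, Ned, 4), (17, eng, 4, Mo, 37), (26, bio, 7, Quin, 17), (26, eng, 4, Ned, 31), (26, eng, 4, Ned, 4), (3, x2, 5, Mo, 37), (32, k1, 8, Quin, 17), (6, qa, 2, Mo, 37)}
Natural join on credits: {(10, rd, 4, Quin, 17, Argo), (10, rd, 4, Quin, 17, Lyra), (10, rd, 4, Quin, 17, Nova), (10, rd, 4, Quin, 17, Orion), (13, k2, 1, Ned, 31, Orion), (13, k2, 1, Ned, 4, Orion), (17, eng, 4, Mo, 37, Argo), (17, eng, 4, Mo, 37, Lyra), (17, eng, 4, Mo, 37, Nova), (17, eng, 4, Mo, 37, Orion), (26, eng, 4, Ned, 31, Argo), (26, eng, 4, Ned, 31, Lyra), (26, eng, 4, Ned, 31, Nova), (26, eng, 4, Ned, 31, Orion), (26, eng, 4, Ned, 4, Argo), (26, eng, 4, Ned, 4, Lyra), (26, eng, 4, Ned, 4, Nova), (26, eng, 4, Ned, 4, Orion), (32, k1, 8, Quin, 17, Beta)}
σ[credits < 8]: keep tuples satisfying credits < 8 → {(10, rd, 4, Quin, 17, Argo), (10, rd, 4, Quin, 17, Lyra), (10, rd, 4, Quin, 17, Nova), (10, rd, 4, Quin, 17, Orion), (13, k2, 1, Ned, 31, Orion), (13, k2, 1, Ned, 4, Orion), (17, eng, 4, Mo, 37, Argo), (17, eng, 4, Mo, 37, Lyra), (17, eng, 4, Mo, 37, Nova), (17, eng, 4, Mo, 37, Orion), (26, eng, 4, Ned, 31, Argo), (26, eng, 4, Ned, 31, Lyra), (26, eng, 4, Ned, 31, Nova), (26, eng, 4, Ned, 31, Orion), (26, eng, 4, Ned, 4, Argo), (26, eng, 4, Ned, 4, Lyra), (26, eng, 4, Ned, 4, Nova), (26, eng, 4, Ned, 4, Orion)}
π[sid, room]: project onto (sid, room) (12 duplicate(s) eliminated) → {(10, 17), (13, 31), (13, 4), (17, 37), (26, 31), (26, 4)}

{(10, 17), (13, 31), (13, 4), (17, 37), (26, 31), (26, 4)}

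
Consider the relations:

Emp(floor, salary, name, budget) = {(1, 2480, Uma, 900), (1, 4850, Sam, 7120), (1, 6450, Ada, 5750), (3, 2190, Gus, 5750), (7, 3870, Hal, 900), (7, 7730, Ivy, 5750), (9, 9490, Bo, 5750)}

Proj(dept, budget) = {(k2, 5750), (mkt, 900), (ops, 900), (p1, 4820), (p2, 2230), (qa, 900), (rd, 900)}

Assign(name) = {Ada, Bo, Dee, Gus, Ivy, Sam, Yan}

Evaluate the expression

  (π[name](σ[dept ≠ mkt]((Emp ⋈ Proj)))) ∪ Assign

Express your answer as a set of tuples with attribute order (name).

{Ada, Bo, Dee, Gus, Hal, Ivy, Sam, Uma, Yan}

Natural join on budget: {(1, 2480, Uma, 900, mkt), (1, 2480, Uma, 900, ops), (1, 2480, Uma, 900, qa), (1, 2480, Uma, 900, rd), (1, 6450, Ada, 5750, k2), (3, 2190, Gus, 5750, k2), (7, 3870, Hal, 900, mkt), (7, 3870, Hal, 900, ops), (7, 3870, Hal, 900, qa), (7, 3870, Hal, 900, rd), (7, 7730, Ivy, 5750, k2), (9, 9490, Bo, 5750, k2)}
σ[dept ≠ mkt]: keep tuples satisfying dept ≠ mkt → {(1, 2480, Uma, 900, ops), (1, 2480, Uma, 900, qa), (1, 2480, Uma, 900, rd), (1, 6450, Ada, 5750, k2), (3, 2190, Gus, 5750, k2), (7, 3870, Hal, 900, ops), (7, 3870, Hal, 900, qa), (7, 3870, Hal, 900, rd), (7, 7730, Ivy, 5750, k2), (9, 9490, Bo, 5750, k2)}
Keep only column(s) name (4 duplicate(s) eliminated): {Ada, Bo, Gus, Hal, Ivy, Uma}
Taking the union: {Ada, Bo, Dee, Gus, Hal, Ivy, Sam, Uma, Yan}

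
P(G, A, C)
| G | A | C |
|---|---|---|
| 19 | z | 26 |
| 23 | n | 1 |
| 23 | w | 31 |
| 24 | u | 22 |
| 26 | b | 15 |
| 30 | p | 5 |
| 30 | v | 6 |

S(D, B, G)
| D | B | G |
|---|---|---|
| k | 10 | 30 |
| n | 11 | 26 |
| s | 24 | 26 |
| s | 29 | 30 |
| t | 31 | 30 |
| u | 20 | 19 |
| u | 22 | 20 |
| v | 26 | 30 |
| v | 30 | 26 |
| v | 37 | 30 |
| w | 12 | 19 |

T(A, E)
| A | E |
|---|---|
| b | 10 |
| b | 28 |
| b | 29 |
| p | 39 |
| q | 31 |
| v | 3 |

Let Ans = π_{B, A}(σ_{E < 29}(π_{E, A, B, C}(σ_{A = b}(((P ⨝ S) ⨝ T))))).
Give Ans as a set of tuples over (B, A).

{(11, b), (24, b), (30, b)}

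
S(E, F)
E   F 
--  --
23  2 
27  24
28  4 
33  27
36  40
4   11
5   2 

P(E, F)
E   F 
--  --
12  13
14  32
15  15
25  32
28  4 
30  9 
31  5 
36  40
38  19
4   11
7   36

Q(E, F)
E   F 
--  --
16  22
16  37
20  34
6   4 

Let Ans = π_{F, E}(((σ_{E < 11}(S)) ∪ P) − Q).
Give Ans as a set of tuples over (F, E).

Selection E < 11: {(4, 11), (5, 2)}
Taking the union: {(12, 13), (14, 32), (15, 15), (25, 32), (28, 4), (30, 9), (31, 5), (36, 40), (38, 19), (4, 11), (5, 2), (7, 36)}
Taking the difference: {(12, 13), (14, 32), (15, 15), (25, 32), (28, 4), (30, 9), (31, 5), (36, 40), (38, 19), (4, 11), (5, 2), (7, 36)}
π_{F, E} gives {(11, 4), (13, 12), (15, 15), (19, 38), (2, 5), (32, 14), (32, 25), (36, 7), (4, 28), (40, 36), (5, 31), (9, 30)}.

{(11, 4), (13, 12), (15, 15), (19, 38), (2, 5), (32, 14), (32, 25), (36, 7), (4, 28), (40, 36), (5, 31), (9, 30)}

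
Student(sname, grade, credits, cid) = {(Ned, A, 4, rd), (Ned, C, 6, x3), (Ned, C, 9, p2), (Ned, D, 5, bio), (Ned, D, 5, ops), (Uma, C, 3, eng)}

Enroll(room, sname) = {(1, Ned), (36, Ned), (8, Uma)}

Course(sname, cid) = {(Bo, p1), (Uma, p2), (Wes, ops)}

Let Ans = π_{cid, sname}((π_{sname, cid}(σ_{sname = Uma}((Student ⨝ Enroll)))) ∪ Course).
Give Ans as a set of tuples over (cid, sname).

{(eng, Uma), (ops, Wes), (p1, Bo), (p2, Uma)}

Natural join on sname: {(Ned, A, 4, rd, 1), (Ned, A, 4, rd, 36), (Ned, C, 6, x3, 1), (Ned, C, 6, x3, 36), (Ned, C, 9, p2, 1), (Ned, C, 9, p2, 36), (Ned, D, 5, bio, 1), (Ned, D, 5, bio, 36), (Ned, D, 5, ops, 1), (Ned, D, 5, ops, 36), (Uma, C, 3, eng, 8)}
σ[sname = Uma]: keep tuples satisfying sname = Uma → {(Uma, C, 3, eng, 8)}
π[sname, cid]: project onto (sname, cid) → {(Uma, eng)}
Set union of the two operands is {(Bo, p1), (Uma, eng), (Uma, p2), (Wes, ops)}.
π[cid, sname]: project onto (cid, sname) → {(eng, Uma), (ops, Wes), (p1, Bo), (p2, Uma)}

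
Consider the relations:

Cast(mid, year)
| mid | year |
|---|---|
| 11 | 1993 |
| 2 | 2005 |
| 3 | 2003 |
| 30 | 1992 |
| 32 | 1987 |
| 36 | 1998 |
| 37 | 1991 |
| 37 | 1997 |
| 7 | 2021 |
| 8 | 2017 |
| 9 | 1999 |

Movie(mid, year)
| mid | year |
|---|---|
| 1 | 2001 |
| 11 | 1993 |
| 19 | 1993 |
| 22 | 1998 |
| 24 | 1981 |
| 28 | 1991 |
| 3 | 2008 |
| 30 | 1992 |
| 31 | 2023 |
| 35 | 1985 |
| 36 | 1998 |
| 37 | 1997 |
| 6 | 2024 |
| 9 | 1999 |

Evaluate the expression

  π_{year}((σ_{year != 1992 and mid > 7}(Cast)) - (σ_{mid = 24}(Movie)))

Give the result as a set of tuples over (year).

{1987, 1991, 1993, 1997, 1998, 1999, 2017}

Filtering on year != 1992 and mid > 7 leaves {(11, 1993), (32, 1987), (36, 1998), (37, 1991), (37, 1997), (8, 2017), (9, 1999)}.
Filtering on mid = 24 leaves {(24, 1981)}.
Set difference of the two operands is {(11, 1993), (32, 1987), (36, 1998), (37, 1991), (37, 1997), (8, 2017), (9, 1999)}.
π_{year} gives {1987, 1991, 1993, 1997, 1998, 1999, 2017}.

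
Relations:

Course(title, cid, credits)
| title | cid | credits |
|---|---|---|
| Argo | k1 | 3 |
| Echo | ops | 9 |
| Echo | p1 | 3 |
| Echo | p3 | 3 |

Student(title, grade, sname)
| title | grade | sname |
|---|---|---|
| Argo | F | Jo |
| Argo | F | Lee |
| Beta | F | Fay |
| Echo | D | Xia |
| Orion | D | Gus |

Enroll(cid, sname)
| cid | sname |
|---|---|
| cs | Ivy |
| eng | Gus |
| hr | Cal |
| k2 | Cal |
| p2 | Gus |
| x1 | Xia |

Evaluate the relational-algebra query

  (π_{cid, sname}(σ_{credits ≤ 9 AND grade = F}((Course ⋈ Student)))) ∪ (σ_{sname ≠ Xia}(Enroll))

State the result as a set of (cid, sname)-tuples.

Joining Course and Student on title yields {(Argo, k1, 3, F, Jo), (Argo, k1, 3, F, Lee), (Echo, ops, 9, D, Xia), (Echo, p1, 3, D, Xia), (Echo, p3, 3, D, Xia)}.
σ[credits ≤ 9 AND grade = F]: keep tuples satisfying credits ≤ 9 AND grade = F → {(Argo, k1, 3, F, Jo), (Argo, k1, 3, F, Lee)}
Keep only column(s) cid, sname: {(k1, Jo), (k1, Lee)}
σ[sname ≠ Xia]: keep tuples satisfying sname ≠ Xia → {(cs, Ivy), (eng, Gus), (hr, Cal), (k2, Cal), (p2, Gus)}
Taking the union: {(cs, Ivy), (eng, Gus), (hr, Cal), (k1, Jo), (k1, Lee), (k2, Cal), (p2, Gus)}

{(cs, Ivy), (eng, Gus), (hr, Cal), (k1, Jo), (k1, Lee), (k2, Cal), (p2, Gus)}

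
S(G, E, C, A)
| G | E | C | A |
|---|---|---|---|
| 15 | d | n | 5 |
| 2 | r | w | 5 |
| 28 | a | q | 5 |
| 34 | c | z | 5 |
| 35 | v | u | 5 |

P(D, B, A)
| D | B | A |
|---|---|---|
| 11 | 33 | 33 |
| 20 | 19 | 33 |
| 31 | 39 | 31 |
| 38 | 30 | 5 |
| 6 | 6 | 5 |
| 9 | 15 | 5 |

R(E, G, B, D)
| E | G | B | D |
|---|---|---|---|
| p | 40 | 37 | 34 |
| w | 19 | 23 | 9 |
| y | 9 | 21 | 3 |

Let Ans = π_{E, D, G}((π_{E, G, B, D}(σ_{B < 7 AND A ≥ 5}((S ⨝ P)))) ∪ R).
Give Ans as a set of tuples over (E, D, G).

{(a, 6, 28), (c, 6, 34), (d, 6, 15), (p, 34, 40), (r, 6, 2), (v, 6, 35), (w, 9, 19), (y, 3, 9)}

Joining S and P on A yields {(15, d, n, 5, 38, 30), (15, d, n, 5, 6, 6), (15, d, n, 5, 9, 15), (2, r, w, 5, 38, 30), (2, r, w, 5, 6, 6), (2, r, w, 5, 9, 15), (28, a, q, 5, 38, 30), (28, a, q, 5, 6, 6), (28, a, q, 5, 9, 15), (34, c, z, 5, 38, 30), (34, c, z, 5, 6, 6), (34, c, z, 5, 9, 15), (35, v, u, 5, 38, 30), (35, v, u, 5, 6, 6), (35, v, u, 5, 9, 15)}.
Apply σ_{B < 7 AND A ≥ 5}; surviving tuples: {(15, d, n, 5, 6, 6), (2, r, w, 5, 6, 6), (28, a, q, 5, 6, 6), (34, c, z, 5, 6, 6), (35, v, u, 5, 6, 6)}
Projecting to E, G, B, D: {(a, 28, 6, 6), (c, 34, 6, 6), (d, 15, 6, 6), (r, 2, 6, 6), (v, 35, 6, 6)}
Set union of the two operands is {(a, 28, 6, 6), (c, 34, 6, 6), (d, 15, 6, 6), (p, 40, 37, 34), (r, 2, 6, 6), (v, 35, 6, 6), (w, 19, 23, 9), (y, 9, 21, 3)}.
Projecting to E, D, G: {(a, 6, 28), (c, 6, 34), (d, 6, 15), (p, 34, 40), (r, 6, 2), (v, 6, 35), (w, 9, 19), (y, 3, 9)}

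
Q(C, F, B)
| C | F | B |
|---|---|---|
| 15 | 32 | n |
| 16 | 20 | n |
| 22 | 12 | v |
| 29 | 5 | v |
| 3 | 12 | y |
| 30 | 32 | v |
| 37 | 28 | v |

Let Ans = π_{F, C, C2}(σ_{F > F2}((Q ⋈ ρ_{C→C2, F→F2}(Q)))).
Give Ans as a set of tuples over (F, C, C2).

ρ[C→C2, F→F2]: schema becomes (C2, F2, B); tuples unchanged.
Q ⋈ ρ_{C→C2, F→F2}(Q) (natural join on B): {(15, 32, n, 15, 32), (15, 32, n, 16, 20), (16, 20, n, 15, 32), (16, 20, n, 16, 20), (22, 12, v, 22, 12), (22, 12, v, 29, 5), (22, 12, v, 30, 32), (22, 12, v, 37, 28), (29, 5, v, 22, 12), (29, 5, v, 29, 5), (29, 5, v, 30, 32), (29, 5, v, 37, 28), (3, 12, y, 3, 12), (30, 32, v, 22, 12), (30, 32, v, 29, 5), (30, 32, v, 30, 32), (30, 32, v, 37, 28), (37, 28, v, 22, 12), (37, 28, v, 29, 5), (37, 28, v, 30, 32), (37, 28, v, 37, 28)}
Selection F > F2: {(15, 32, n, 16, 20), (22, 12, v, 29, 5), (30, 32, v, 22, 12), (30, 32, v, 29, 5), (30, 32, v, 37, 28), (37, 28, v, 22, 12), (37, 28, v, 29, 5)}
π_{F, C, C2} gives {(12, 22, 29), (28, 37, 22), (28, 37, 29), (32, 15, 16), (32, 30, 22), (32, 30, 29), (32, 30, 37)}.

{(12, 22, 29), (28, 37, 22), (28, 37, 29), (32, 15, 16), (32, 30, 22), (32, 30, 29), (32, 30, 37)}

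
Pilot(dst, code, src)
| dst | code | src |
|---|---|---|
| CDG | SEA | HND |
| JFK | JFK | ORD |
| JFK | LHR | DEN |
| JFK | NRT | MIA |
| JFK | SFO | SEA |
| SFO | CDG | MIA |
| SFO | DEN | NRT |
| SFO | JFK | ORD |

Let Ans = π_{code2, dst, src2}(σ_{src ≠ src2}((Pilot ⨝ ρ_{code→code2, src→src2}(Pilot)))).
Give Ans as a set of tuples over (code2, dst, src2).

{(CDG, SFO, MIA), (DEN, SFO, NRT), (JFK, JFK, ORD), (JFK, SFO, ORD), (LHR, JFK, DEN), (NRT, JFK, MIA), (SFO, JFK, SEA)}

ρ[code→code2, src→src2]: schema becomes (dst, code2, src2); tuples unchanged.
Natural join on dst: {(CDG, SEA, HND, SEA, HND), (JFK, JFK, ORD, JFK, ORD), (JFK, JFK, ORD, LHR, DEN), (JFK, JFK, ORD, NRT, MIA), (JFK, JFK, ORD, SFO, SEA), (JFK, LHR, DEN, JFK, ORD), (JFK, LHR, DEN, LHR, DEN), (JFK, LHR, DEN, NRT, MIA), (JFK, LHR, DEN, SFO, SEA), (JFK, NRT, MIA, JFK, ORD), (JFK, NRT, MIA, LHR, DEN), (JFK, NRT, MIA, NRT, MIA), (JFK, NRT, MIA, SFO, SEA), (JFK, SFO, SEA, JFK, ORD), (JFK, SFO, SEA, LHR, DEN), (JFK, SFO, SEA, NRT, MIA), (JFK, SFO, SEA, SFO, SEA), (SFO, CDG, MIA, CDG, MIA), (SFO, CDG, MIA, DEN, NRT), (SFO, CDG, MIA, JFK, ORD), (SFO, DEN, NRT, CDG, MIA), (SFO, DEN, NRT, DEN, NRT), (SFO, DEN, NRT, JFK, ORD), (SFO, JFK, ORD, CDG, MIA), (SFO, JFK, ORD, DEN, NRT), (SFO, JFK, ORD, JFK, ORD)}
σ[src ≠ src2]: keep tuples satisfying src ≠ src2 → {(JFK, JFK, ORD, LHR, DEN), (JFK, JFK, ORD, NRT, MIA), (JFK, JFK, ORD, SFO, SEA), (JFK, LHR, DEN, JFK, ORD), (JFK, LHR, DEN, NRT, MIA), (JFK, LHR, DEN, SFO, SEA), (JFK, NRT, MIA, JFK, ORD), (JFK, NRT, MIA, LHR, DEN), (JFK, NRT, MIA, SFO, SEA), (JFK, SFO, SEA, JFK, ORD), (JFK, SFO, SEA, LHR, DEN), (JFK, SFO, SEA, NRT, MIA), (SFO, CDG, MIA, DEN, NRT), (SFO, CDG, MIA, JFK, ORD), (SFO, DEN, NRT, CDG, MIA), (SFO, DEN, NRT, JFK, ORD), (SFO, JFK, ORD, CDG, MIA), (SFO, JFK, ORD, DEN, NRT)}
π[code2, dst, src2]: project onto (code2, dst, src2) (11 duplicate(s) eliminated) → {(CDG, SFO, MIA), (DEN, SFO, NRT), (JFK, JFK, ORD), (JFK, SFO, ORD), (LHR, JFK, DEN), (NRT, JFK, MIA), (SFO, JFK, SEA)}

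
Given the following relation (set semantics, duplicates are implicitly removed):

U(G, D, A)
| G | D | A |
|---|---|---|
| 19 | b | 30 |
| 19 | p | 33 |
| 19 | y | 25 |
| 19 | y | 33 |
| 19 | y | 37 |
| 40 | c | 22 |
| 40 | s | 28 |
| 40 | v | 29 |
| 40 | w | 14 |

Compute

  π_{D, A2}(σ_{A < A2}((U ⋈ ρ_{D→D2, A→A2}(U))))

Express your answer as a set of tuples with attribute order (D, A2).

{(b, 33), (b, 37), (c, 28), (c, 29), (p, 37), (s, 29), (w, 22), (w, 28), (w, 29), (y, 30), (y, 33), (y, 37)}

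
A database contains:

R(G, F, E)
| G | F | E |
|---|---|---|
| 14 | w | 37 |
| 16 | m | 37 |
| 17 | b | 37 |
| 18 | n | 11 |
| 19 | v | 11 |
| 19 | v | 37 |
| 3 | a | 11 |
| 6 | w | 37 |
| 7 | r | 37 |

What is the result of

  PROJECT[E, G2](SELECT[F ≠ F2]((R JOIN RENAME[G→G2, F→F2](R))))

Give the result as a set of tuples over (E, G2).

{(11, 18), (11, 19), (11, 3), (37, 14), (37, 16), (37, 17), (37, 19), (37, 6), (37, 7)}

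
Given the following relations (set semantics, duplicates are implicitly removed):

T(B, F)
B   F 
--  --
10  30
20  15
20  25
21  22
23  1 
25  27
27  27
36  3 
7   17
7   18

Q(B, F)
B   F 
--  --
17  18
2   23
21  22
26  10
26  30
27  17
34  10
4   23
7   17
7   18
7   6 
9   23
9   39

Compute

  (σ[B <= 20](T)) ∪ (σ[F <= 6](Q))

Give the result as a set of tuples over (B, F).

Selection B <= 20: {(10, 30), (20, 15), (20, 25), (7, 17), (7, 18)}
Selection F <= 6: {(7, 6)}
Taking the union: {(10, 30), (20, 15), (20, 25), (7, 17), (7, 18), (7, 6)}

{(10, 30), (20, 15), (20, 25), (7, 17), (7, 18), (7, 6)}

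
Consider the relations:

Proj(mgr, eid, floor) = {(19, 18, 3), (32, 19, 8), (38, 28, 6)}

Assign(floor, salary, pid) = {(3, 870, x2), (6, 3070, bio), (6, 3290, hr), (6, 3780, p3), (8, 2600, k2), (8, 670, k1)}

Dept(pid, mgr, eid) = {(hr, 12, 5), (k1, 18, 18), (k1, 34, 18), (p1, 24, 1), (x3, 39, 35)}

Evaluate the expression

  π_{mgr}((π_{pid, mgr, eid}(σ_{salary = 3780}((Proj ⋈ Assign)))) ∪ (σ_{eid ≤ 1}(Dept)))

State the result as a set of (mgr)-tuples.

{24, 38}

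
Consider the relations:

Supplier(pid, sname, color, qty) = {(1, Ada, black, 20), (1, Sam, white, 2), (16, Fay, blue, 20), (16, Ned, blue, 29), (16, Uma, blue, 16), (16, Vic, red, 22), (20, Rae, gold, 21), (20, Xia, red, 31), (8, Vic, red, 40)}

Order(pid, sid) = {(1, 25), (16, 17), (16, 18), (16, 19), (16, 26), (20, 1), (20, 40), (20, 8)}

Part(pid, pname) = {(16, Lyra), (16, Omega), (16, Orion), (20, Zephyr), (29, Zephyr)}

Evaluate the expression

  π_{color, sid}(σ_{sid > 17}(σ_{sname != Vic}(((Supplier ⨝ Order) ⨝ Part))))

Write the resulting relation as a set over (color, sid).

{(blue, 18), (blue, 19), (blue, 26), (gold, 40), (red, 40)}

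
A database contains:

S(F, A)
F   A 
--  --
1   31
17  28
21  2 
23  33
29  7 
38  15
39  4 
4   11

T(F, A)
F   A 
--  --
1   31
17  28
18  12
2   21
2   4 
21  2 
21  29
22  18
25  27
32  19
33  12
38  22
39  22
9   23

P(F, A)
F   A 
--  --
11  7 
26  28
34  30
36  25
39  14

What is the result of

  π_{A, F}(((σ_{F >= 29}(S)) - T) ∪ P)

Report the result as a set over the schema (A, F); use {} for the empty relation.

{(14, 39), (15, 38), (25, 36), (28, 26), (30, 34), (4, 39), (7, 11), (7, 29)}

σ[F >= 29]: keep tuples satisfying F >= 29 → {(29, 7), (38, 15), (39, 4)}
Difference: {(29, 7), (38, 15), (39, 4)} with {(1, 31), (17, 28), (18, 12), (2, 21), (2, 4), (21, 2), (21, 29), (22, 18), (25, 27), (32, 19), (33, 12), (38, 22), (39, 22), (9, 23)} → {(29, 7), (38, 15), (39, 4)}
Union: {(29, 7), (38, 15), (39, 4)} with {(11, 7), (26, 28), (34, 30), (36, 25), (39, 14)} → {(11, 7), (26, 28), (29, 7), (34, 30), (36, 25), (38, 15), (39, 14), (39, 4)}
Projecting to A, F: {(14, 39), (15, 38), (25, 36), (28, 26), (30, 34), (4, 39), (7, 11), (7, 29)}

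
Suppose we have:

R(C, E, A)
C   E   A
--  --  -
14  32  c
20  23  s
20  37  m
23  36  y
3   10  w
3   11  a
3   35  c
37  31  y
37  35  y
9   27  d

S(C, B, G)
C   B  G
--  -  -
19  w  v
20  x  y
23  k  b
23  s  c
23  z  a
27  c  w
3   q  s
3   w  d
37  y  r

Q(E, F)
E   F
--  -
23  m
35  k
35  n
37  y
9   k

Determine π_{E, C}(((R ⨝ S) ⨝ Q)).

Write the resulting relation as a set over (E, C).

Joining R and S on C yields {(20, 23, s, x, y), (20, 37, m, x, y), (23, 36, y, k, b), (23, 36, y, s, c), (23, 36, y, z, a), (3, 10, w, q, s), (3, 10, w, w, d), (3, 11, a, q, s), (3, 11, a, w, d), (3, 35, c, q, s), (3, 35, c, w, d), (37, 31, y, y, r), (37, 35, y, y, r)}.
Joining (R ⨝ S) and Q on E yields {(20, 23, s, x, y, m), (20, 37, m, x, y, y), (3, 35, c, q, s, k), (3, 35, c, q, s, n), (3, 35, c, w, d, k), (3, 35, c, w, d, n), (37, 35, y, y, r, k), (37, 35, y, y, r, n)}.
Keep only column(s) E, C (4 duplicate(s) eliminated): {(23, 20), (35, 3), (35, 37), (37, 20)}

{(23, 20), (35, 3), (35, 37), (37, 20)}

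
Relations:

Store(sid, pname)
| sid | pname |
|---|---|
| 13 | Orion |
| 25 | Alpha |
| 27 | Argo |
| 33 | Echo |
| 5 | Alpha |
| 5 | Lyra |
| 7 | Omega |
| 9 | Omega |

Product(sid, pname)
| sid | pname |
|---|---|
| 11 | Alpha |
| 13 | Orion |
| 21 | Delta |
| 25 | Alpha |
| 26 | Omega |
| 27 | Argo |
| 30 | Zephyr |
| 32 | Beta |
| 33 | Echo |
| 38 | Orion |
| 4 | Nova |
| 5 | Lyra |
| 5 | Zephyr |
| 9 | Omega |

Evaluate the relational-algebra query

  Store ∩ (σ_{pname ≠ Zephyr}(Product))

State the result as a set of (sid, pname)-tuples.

{(13, Orion), (25, Alpha), (27, Argo), (33, Echo), (5, Lyra), (9, Omega)}

Filtering on pname ≠ Zephyr leaves {(11, Alpha), (13, Orion), (21, Delta), (25, Alpha), (26, Omega), (27, Argo), (32, Beta), (33, Echo), (38, Orion), (4, Nova), (5, Lyra), (9, Omega)}.
Intersection: {(13, Orion), (25, Alpha), (27, Argo), (33, Echo), (5, Alpha), (5, Lyra), (7, Omega), (9, Omega)} with {(11, Alpha), (13, Orion), (21, Delta), (25, Alpha), (26, Omega), (27, Argo), (32, Beta), (33, Echo), (38, Orion), (4, Nova), (5, Lyra), (9, Omega)} → {(13, Orion), (25, Alpha), (27, Argo), (33, Echo), (5, Lyra), (9, Omega)}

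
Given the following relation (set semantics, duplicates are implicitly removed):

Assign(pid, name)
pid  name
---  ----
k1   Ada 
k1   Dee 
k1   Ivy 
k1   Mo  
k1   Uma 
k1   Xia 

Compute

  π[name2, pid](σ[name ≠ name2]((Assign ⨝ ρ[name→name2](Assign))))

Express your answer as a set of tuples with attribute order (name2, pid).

{(Ada, k1), (Dee, k1), (Ivy, k1), (Mo, k1), (Uma, k1), (Xia, k1)}

ρ[name→name2]: schema becomes (pid, name2); tuples unchanged.
Natural join on pid: {(k1, Ada, Ada), (k1, Ada, Dee), (k1, Ada, Ivy), (k1, Ada, Mo), (k1, Ada, Uma), (k1, Ada, Xia), (k1, Dee, Ada), (k1, Dee, Dee), (k1, Dee, Ivy), (k1, Dee, Mo), (k1, Dee, Uma), (k1, Dee, Xia), (k1, Ivy, Ada), (k1, Ivy, Dee), (k1, Ivy, Ivy), (k1, Ivy, Mo), (k1, Ivy, Uma), (k1, Ivy, Xia), (k1, Mo, Ada), (k1, Mo, Dee), (k1, Mo, Ivy), (k1, Mo, Mo), (k1, Mo, Uma), (k1, Mo, Xia), (k1, Uma, Ada), (k1, Uma, Dee), (k1, Uma, Ivy), (k1, Uma, Mo), (k1, Uma, Uma), (k1, Uma, Xia), (k1, Xia, Ada), (k1, Xia, Dee), (k1, Xia, Ivy), (k1, Xia, Mo), (k1, Xia, Uma), (k1, Xia, Xia)}
Selection name ≠ name2: {(k1, Ada, Dee), (k1, Ada, Ivy), (k1, Ada, Mo), (k1, Ada, Uma), (k1, Ada, Xia), (k1, Dee, Ada), (k1, Dee, Ivy), (k1, Dee, Mo), (k1, Dee, Uma), (k1, Dee, Xia), (k1, Ivy, Ada), (k1, Ivy, Dee), (k1, Ivy, Mo), (k1, Ivy, Uma), (k1, Ivy, Xia), (k1, Mo, Ada), (k1, Mo, Dee), (k1, Mo, Ivy), (k1, Mo, Uma), (k1, Mo, Xia), (k1, Uma, Ada), (k1, Uma, Dee), (k1, Uma, Ivy), (k1, Uma, Mo), (k1, Uma, Xia), (k1, Xia, Ada), (k1, Xia, Dee), (k1, Xia, Ivy), (k1, Xia, Mo), (k1, Xia, Uma)}
Keep only column(s) name2, pid (24 duplicate(s) eliminated): {(Ada, k1), (Dee, k1), (Ivy, k1), (Mo, k1), (Uma, k1), (Xia, k1)}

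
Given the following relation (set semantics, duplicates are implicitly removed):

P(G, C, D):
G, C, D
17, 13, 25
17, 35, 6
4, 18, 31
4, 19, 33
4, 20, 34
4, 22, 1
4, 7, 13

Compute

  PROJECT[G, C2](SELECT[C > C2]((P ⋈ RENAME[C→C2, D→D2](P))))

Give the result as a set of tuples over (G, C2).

{(17, 13), (4, 18), (4, 19), (4, 20), (4, 7)}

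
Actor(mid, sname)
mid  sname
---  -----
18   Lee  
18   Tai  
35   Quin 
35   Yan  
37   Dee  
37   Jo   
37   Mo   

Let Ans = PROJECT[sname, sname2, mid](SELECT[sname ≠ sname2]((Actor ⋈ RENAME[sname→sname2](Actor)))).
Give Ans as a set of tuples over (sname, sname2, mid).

ρ[sname→sname2]: schema becomes (mid, sname2); tuples unchanged.
Natural join on mid: {(18, Lee, Lee), (18, Lee, Tai), (18, Tai, Lee), (18, Tai, Tai), (35, Quin, Quin), (35, Quin, Yan), (35, Yan, Quin), (35, Yan, Yan), (37, Dee, Dee), (37, Dee, Jo), (37, Dee, Mo), (37, Jo, Dee), (37, Jo, Jo), (37, Jo, Mo), (37, Mo, Dee), (37, Mo, Jo), (37, Mo, Mo)}
σ[sname ≠ sname2]: keep tuples satisfying sname ≠ sname2 → {(18, Lee, Tai), (18, Tai, Lee), (35, Quin, Yan), (35, Yan, Quin), (37, Dee, Jo), (37, Dee, Mo), (37, Jo, Dee), (37, Jo, Mo), (37, Mo, Dee), (37, Mo, Jo)}
π_{sname, sname2, mid} gives {(Dee, Jo, 37), (Dee, Mo, 37), (Jo, Dee, 37), (Jo, Mo, 37), (Lee, Tai, 18), (Mo, Dee, 37), (Mo, Jo, 37), (Quin, Yan, 35), (Tai, Lee, 18), (Yan, Quin, 35)}.

{(Dee, Jo, 37), (Dee, Mo, 37), (Jo, Dee, 37), (Jo, Mo, 37), (Lee, Tai, 18), (Mo, Dee, 37), (Mo, Jo, 37), (Quin, Yan, 35), (Tai, Lee, 18), (Yan, Quin, 35)}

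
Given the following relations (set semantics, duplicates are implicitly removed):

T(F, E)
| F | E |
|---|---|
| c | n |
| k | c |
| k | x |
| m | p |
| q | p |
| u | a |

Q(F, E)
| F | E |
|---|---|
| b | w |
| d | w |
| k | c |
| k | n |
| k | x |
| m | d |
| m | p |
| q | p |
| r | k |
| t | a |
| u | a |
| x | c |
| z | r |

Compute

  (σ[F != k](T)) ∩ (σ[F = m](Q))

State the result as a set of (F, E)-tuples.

Filtering on F != k leaves {(c, n), (m, p), (q, p), (u, a)}.
Filtering on F = m leaves {(m, d), (m, p)}.
Intersection: {(c, n), (m, p), (q, p), (u, a)} with {(m, d), (m, p)} → {(m, p)}

{(m, p)}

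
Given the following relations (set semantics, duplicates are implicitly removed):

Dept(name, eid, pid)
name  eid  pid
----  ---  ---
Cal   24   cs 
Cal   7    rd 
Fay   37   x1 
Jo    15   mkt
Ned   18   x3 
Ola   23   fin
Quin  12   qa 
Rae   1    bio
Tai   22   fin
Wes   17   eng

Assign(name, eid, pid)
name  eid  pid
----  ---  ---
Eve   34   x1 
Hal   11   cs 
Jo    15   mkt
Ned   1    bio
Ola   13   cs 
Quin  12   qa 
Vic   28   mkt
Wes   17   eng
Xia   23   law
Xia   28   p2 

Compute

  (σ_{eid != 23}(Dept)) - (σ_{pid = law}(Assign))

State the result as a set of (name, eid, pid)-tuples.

{(Cal, 24, cs), (Cal, 7, rd), (Fay, 37, x1), (Jo, 15, mkt), (Ned, 18, x3), (Quin, 12, qa), (Rae, 1, bio), (Tai, 22, fin), (Wes, 17, eng)}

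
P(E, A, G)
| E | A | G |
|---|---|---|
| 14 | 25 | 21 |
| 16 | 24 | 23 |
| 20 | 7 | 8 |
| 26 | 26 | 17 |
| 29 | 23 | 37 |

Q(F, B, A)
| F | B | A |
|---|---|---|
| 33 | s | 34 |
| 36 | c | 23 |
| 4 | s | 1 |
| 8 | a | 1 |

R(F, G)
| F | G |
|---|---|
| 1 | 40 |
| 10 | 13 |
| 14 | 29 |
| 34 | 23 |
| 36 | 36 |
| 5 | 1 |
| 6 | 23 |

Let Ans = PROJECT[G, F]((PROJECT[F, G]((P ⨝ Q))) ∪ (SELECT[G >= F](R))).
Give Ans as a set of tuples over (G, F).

Natural join on A: {(29, 23, 37, 36, c)}
Keep only column(s) F, G: {(36, 37)}
Selection G >= F: {(1, 40), (10, 13), (14, 29), (36, 36), (6, 23)}
Taking the union: {(1, 40), (10, 13), (14, 29), (36, 36), (36, 37), (6, 23)}
Keep only column(s) G, F: {(13, 10), (23, 6), (29, 14), (36, 36), (37, 36), (40, 1)}

{(13, 10), (23, 6), (29, 14), (36, 36), (37, 36), (40, 1)}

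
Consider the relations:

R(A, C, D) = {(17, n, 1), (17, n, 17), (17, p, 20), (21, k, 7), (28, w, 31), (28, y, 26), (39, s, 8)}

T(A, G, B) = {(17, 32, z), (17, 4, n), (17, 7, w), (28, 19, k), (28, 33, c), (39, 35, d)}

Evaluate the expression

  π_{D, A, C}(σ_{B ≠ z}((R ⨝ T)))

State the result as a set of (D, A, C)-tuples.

{(1, 17, n), (17, 17, n), (20, 17, p), (26, 28, y), (31, 28, w), (8, 39, s)}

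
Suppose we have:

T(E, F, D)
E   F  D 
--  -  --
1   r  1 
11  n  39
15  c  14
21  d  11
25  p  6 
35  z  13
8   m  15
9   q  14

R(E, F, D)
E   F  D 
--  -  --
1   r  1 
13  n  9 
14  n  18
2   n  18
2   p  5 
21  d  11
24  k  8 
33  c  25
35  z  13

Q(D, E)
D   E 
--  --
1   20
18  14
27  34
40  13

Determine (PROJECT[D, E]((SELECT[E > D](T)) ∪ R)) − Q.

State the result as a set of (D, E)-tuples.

σ[E > D]: keep tuples satisfying E > D → {(15, c, 14), (21, d, 11), (25, p, 6), (35, z, 13)}
Set union of the two operands is {(1, r, 1), (13, n, 9), (14, n, 18), (15, c, 14), (2, n, 18), (2, p, 5), (21, d, 11), (24, k, 8), (25, p, 6), (33, c, 25), (35, z, 13)}.
π_{D, E} gives {(1, 1), (11, 21), (13, 35), (14, 15), (18, 14), (18, 2), (25, 33), (5, 2), (6, 25), (8, 24), (9, 13)}.
Set difference of the two operands is {(1, 1), (11, 21), (13, 35), (14, 15), (18, 2), (25, 33), (5, 2), (6, 25), (8, 24), (9, 13)}.

{(1, 1), (11, 21), (13, 35), (14, 15), (18, 2), (25, 33), (5, 2), (6, 25), (8, 24), (9, 13)}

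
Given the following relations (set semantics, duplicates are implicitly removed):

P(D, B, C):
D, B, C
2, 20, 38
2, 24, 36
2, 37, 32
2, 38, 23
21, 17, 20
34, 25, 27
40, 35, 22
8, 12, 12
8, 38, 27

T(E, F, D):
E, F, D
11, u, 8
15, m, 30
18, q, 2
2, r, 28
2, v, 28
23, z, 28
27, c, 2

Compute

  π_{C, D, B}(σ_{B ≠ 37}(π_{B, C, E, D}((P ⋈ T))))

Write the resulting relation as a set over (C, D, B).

{(12, 8, 12), (23, 2, 38), (27, 8, 38), (36, 2, 24), (38, 2, 20)}

Joining P and T on D yields {(2, 20, 38, 18, q), (2, 20, 38, 27, c), (2, 24, 36, 18, q), (2, 24, 36, 27, c), (2, 37, 32, 18, q), (2, 37, 32, 27, c), (2, 38, 23, 18, q), (2, 38, 23, 27, c), (8, 12, 12, 11, u), (8, 38, 27, 11, u)}.
π_{B, C, E, D} gives {(12, 12, 11, 8), (20, 38, 18, 2), (20, 38, 27, 2), (24, 36, 18, 2), (24, 36, 27, 2), (37, 32, 18, 2), (37, 32, 27, 2), (38, 23, 18, 2), (38, 23, 27, 2), (38, 27, 11, 8)}.
Filtering on B ≠ 37 leaves {(12, 12, 11, 8), (20, 38, 18, 2), (20, 38, 27, 2), (24, 36, 18, 2), (24, 36, 27, 2), (38, 23, 18, 2), (38, 23, 27, 2), (38, 27, 11, 8)}.
π_{C, D, B} gives {(12, 8, 12), (23, 2, 38), (27, 8, 38), (36, 2, 24), (38, 2, 20)} (3 duplicate(s) eliminated).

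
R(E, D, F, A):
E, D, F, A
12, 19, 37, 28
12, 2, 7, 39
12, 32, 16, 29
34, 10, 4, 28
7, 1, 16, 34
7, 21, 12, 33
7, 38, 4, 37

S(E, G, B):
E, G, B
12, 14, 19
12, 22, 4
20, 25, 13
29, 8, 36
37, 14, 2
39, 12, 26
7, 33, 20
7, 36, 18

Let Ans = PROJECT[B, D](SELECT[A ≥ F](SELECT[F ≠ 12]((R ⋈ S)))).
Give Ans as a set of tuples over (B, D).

{(18, 1), (18, 38), (19, 2), (19, 32), (20, 1), (20, 38), (4, 2), (4, 32)}

Natural join on E: {(12, 19, 37, 28, 14, 19), (12, 19, 37, 28, 22, 4), (12, 2, 7, 39, 14, 19), (12, 2, 7, 39, 22, 4), (12, 32, 16, 29, 14, 19), (12, 32, 16, 29, 22, 4), (7, 1, 16, 34, 33, 20), (7, 1, 16, 34, 36, 18), (7, 21, 12, 33, 33, 20), (7, 21, 12, 33, 36, 18), (7, 38, 4, 37, 33, 20), (7, 38, 4, 37, 36, 18)}
Filtering on F ≠ 12 leaves {(12, 19, 37, 28, 14, 19), (12, 19, 37, 28, 22, 4), (12, 2, 7, 39, 14, 19), (12, 2, 7, 39, 22, 4), (12, 32, 16, 29, 14, 19), (12, 32, 16, 29, 22, 4), (7, 1, 16, 34, 33, 20), (7, 1, 16, 34, 36, 18), (7, 38, 4, 37, 33, 20), (7, 38, 4, 37, 36, 18)}.
Filtering on A ≥ F leaves {(12, 2, 7, 39, 14, 19), (12, 2, 7, 39, 22, 4), (12, 32, 16, 29, 14, 19), (12, 32, 16, 29, 22, 4), (7, 1, 16, 34, 33, 20), (7, 1, 16, 34, 36, 18), (7, 38, 4, 37, 33, 20), (7, 38, 4, 37, 36, 18)}.
Keep only column(s) B, D: {(18, 1), (18, 38), (19, 2), (19, 32), (20, 1), (20, 38), (4, 2), (4, 32)}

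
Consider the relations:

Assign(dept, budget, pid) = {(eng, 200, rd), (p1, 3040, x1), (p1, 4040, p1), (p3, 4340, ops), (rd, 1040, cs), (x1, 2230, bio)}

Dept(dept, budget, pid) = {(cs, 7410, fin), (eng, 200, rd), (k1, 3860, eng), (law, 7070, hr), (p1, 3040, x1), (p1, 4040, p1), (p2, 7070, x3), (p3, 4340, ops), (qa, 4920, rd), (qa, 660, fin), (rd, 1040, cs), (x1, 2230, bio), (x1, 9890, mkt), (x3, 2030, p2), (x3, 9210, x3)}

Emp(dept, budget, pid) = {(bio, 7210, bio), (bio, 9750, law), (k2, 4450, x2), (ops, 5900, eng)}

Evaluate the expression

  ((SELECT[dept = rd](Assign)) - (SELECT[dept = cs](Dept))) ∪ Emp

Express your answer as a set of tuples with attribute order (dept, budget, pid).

Filtering on dept = rd leaves {(rd, 1040, cs)}.
Filtering on dept = cs leaves {(cs, 7410, fin)}.
Difference: {(rd, 1040, cs)} with {(cs, 7410, fin)} → {(rd, 1040, cs)}
Union: {(rd, 1040, cs)} with {(bio, 7210, bio), (bio, 9750, law), (k2, 4450, x2), (ops, 5900, eng)} → {(bio, 7210, bio), (bio, 9750, law), (k2, 4450, x2), (ops, 5900, eng), (rd, 1040, cs)}

{(bio, 7210, bio), (bio, 9750, law), (k2, 4450, x2), (ops, 5900, eng), (rd, 1040, cs)}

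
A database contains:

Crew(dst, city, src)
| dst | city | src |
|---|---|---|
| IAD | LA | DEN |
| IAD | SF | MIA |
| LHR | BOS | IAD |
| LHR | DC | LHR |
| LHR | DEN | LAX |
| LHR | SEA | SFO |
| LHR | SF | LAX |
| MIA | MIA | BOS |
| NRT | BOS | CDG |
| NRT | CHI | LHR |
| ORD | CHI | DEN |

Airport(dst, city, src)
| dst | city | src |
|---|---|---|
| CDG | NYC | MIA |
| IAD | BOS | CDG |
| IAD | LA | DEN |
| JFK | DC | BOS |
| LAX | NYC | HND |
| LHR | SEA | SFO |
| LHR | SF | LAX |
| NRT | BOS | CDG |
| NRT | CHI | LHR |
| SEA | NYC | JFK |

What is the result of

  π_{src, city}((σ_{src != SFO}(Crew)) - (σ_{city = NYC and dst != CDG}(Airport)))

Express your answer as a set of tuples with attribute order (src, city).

{(BOS, MIA), (CDG, BOS), (DEN, CHI), (DEN, LA), (IAD, BOS), (LAX, DEN), (LAX, SF), (LHR, CHI), (LHR, DC), (MIA, SF)}

σ[src != SFO]: keep tuples satisfying src != SFO → {(IAD, LA, DEN), (IAD, SF, MIA), (LHR, BOS, IAD), (LHR, DC, LHR), (LHR, DEN, LAX), (LHR, SF, LAX), (MIA, MIA, BOS), (NRT, BOS, CDG), (NRT, CHI, LHR), (ORD, CHI, DEN)}
σ[city = NYC and dst != CDG]: keep tuples satisfying city = NYC and dst != CDG → {(LAX, NYC, HND), (SEA, NYC, JFK)}
Difference: {(IAD, LA, DEN), (IAD, SF, MIA), (LHR, BOS, IAD), (LHR, DC, LHR), (LHR, DEN, LAX), (LHR, SF, LAX), (MIA, MIA, BOS), (NRT, BOS, CDG), (NRT, CHI, LHR), (ORD, CHI, DEN)} with {(LAX, NYC, HND), (SEA, NYC, JFK)} → {(IAD, LA, DEN), (IAD, SF, MIA), (LHR, BOS, IAD), (LHR, DC, LHR), (LHR, DEN, LAX), (LHR, SF, LAX), (MIA, MIA, BOS), (NRT, BOS, CDG), (NRT, CHI, LHR), (ORD, CHI, DEN)}
Keep only column(s) src, city: {(BOS, MIA), (CDG, BOS), (DEN, CHI), (DEN, LA), (IAD, BOS), (LAX, DEN), (LAX, SF), (LHR, CHI), (LHR, DC), (MIA, SF)}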